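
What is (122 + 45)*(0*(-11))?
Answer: 0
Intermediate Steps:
(122 + 45)*(0*(-11)) = 167*0 = 0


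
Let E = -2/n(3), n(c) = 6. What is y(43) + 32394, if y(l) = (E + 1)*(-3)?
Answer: 32392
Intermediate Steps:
E = -⅓ (E = -2/6 = -2*⅙ = -⅓ ≈ -0.33333)
y(l) = -2 (y(l) = (-⅓ + 1)*(-3) = (⅔)*(-3) = -2)
y(43) + 32394 = -2 + 32394 = 32392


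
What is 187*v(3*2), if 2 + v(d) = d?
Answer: 748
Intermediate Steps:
v(d) = -2 + d
187*v(3*2) = 187*(-2 + 3*2) = 187*(-2 + 6) = 187*4 = 748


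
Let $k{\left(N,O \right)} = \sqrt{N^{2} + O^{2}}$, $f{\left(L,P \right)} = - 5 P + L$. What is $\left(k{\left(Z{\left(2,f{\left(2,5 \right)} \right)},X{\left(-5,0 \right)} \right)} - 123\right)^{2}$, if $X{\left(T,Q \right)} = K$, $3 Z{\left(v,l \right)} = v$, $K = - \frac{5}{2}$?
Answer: $\frac{\left(738 - \sqrt{241}\right)^{2}}{36} \approx 14499.0$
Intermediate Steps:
$K = - \frac{5}{2}$ ($K = \left(-5\right) \frac{1}{2} = - \frac{5}{2} \approx -2.5$)
$f{\left(L,P \right)} = L - 5 P$
$Z{\left(v,l \right)} = \frac{v}{3}$
$X{\left(T,Q \right)} = - \frac{5}{2}$
$\left(k{\left(Z{\left(2,f{\left(2,5 \right)} \right)},X{\left(-5,0 \right)} \right)} - 123\right)^{2} = \left(\sqrt{\left(\frac{1}{3} \cdot 2\right)^{2} + \left(- \frac{5}{2}\right)^{2}} - 123\right)^{2} = \left(\sqrt{\left(\frac{2}{3}\right)^{2} + \frac{25}{4}} - 123\right)^{2} = \left(\sqrt{\frac{4}{9} + \frac{25}{4}} - 123\right)^{2} = \left(\sqrt{\frac{241}{36}} - 123\right)^{2} = \left(\frac{\sqrt{241}}{6} - 123\right)^{2} = \left(-123 + \frac{\sqrt{241}}{6}\right)^{2}$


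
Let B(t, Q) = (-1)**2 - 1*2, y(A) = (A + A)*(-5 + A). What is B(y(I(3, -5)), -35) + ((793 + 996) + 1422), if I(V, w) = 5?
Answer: 3210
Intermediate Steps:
y(A) = 2*A*(-5 + A) (y(A) = (2*A)*(-5 + A) = 2*A*(-5 + A))
B(t, Q) = -1 (B(t, Q) = 1 - 2 = -1)
B(y(I(3, -5)), -35) + ((793 + 996) + 1422) = -1 + ((793 + 996) + 1422) = -1 + (1789 + 1422) = -1 + 3211 = 3210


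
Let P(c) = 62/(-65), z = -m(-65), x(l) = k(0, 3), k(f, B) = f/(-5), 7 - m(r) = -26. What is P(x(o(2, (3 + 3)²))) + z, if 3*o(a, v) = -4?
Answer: -2207/65 ≈ -33.954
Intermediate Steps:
m(r) = 33 (m(r) = 7 - 1*(-26) = 7 + 26 = 33)
o(a, v) = -4/3 (o(a, v) = (⅓)*(-4) = -4/3)
k(f, B) = -f/5 (k(f, B) = f*(-⅕) = -f/5)
x(l) = 0 (x(l) = -⅕*0 = 0)
z = -33 (z = -1*33 = -33)
P(c) = -62/65 (P(c) = 62*(-1/65) = -62/65)
P(x(o(2, (3 + 3)²))) + z = -62/65 - 33 = -2207/65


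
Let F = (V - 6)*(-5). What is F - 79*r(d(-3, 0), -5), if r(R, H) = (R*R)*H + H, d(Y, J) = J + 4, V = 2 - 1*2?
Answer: 6745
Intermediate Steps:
V = 0 (V = 2 - 2 = 0)
d(Y, J) = 4 + J
F = 30 (F = (0 - 6)*(-5) = -6*(-5) = 30)
r(R, H) = H + H*R² (r(R, H) = R²*H + H = H*R² + H = H + H*R²)
F - 79*r(d(-3, 0), -5) = 30 - (-395)*(1 + (4 + 0)²) = 30 - (-395)*(1 + 4²) = 30 - (-395)*(1 + 16) = 30 - (-395)*17 = 30 - 79*(-85) = 30 + 6715 = 6745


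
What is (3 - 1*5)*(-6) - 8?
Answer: 4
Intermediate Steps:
(3 - 1*5)*(-6) - 8 = (3 - 5)*(-6) - 8 = -2*(-6) - 8 = 12 - 8 = 4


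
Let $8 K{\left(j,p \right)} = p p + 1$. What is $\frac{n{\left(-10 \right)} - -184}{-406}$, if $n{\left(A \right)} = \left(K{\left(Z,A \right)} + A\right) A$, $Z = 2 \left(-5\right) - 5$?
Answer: $- \frac{631}{1624} \approx -0.38855$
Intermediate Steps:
$Z = -15$ ($Z = -10 - 5 = -15$)
$K{\left(j,p \right)} = \frac{1}{8} + \frac{p^{2}}{8}$ ($K{\left(j,p \right)} = \frac{p p + 1}{8} = \frac{p^{2} + 1}{8} = \frac{1 + p^{2}}{8} = \frac{1}{8} + \frac{p^{2}}{8}$)
$n{\left(A \right)} = A \left(\frac{1}{8} + A + \frac{A^{2}}{8}\right)$ ($n{\left(A \right)} = \left(\left(\frac{1}{8} + \frac{A^{2}}{8}\right) + A\right) A = \left(\frac{1}{8} + A + \frac{A^{2}}{8}\right) A = A \left(\frac{1}{8} + A + \frac{A^{2}}{8}\right)$)
$\frac{n{\left(-10 \right)} - -184}{-406} = \frac{\frac{1}{8} \left(-10\right) \left(1 + \left(-10\right)^{2} + 8 \left(-10\right)\right) - -184}{-406} = \left(\frac{1}{8} \left(-10\right) \left(1 + 100 - 80\right) + 184\right) \left(- \frac{1}{406}\right) = \left(\frac{1}{8} \left(-10\right) 21 + 184\right) \left(- \frac{1}{406}\right) = \left(- \frac{105}{4} + 184\right) \left(- \frac{1}{406}\right) = \frac{631}{4} \left(- \frac{1}{406}\right) = - \frac{631}{1624}$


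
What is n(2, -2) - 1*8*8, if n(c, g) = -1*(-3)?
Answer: -61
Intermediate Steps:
n(c, g) = 3
n(2, -2) - 1*8*8 = 3 - 1*8*8 = 3 - 8*8 = 3 - 64 = -61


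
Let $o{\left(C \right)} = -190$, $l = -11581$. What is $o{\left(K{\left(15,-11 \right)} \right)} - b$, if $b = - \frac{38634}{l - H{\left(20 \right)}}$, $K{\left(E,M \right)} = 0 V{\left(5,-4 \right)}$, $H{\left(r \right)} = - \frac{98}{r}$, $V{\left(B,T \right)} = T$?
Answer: $- \frac{158730}{821} \approx -193.34$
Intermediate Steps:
$K{\left(E,M \right)} = 0$ ($K{\left(E,M \right)} = 0 \left(-4\right) = 0$)
$b = \frac{2740}{821}$ ($b = - \frac{38634}{-11581 - - \frac{98}{20}} = - \frac{38634}{-11581 - \left(-98\right) \frac{1}{20}} = - \frac{38634}{-11581 - - \frac{49}{10}} = - \frac{38634}{-11581 + \frac{49}{10}} = - \frac{38634}{- \frac{115761}{10}} = \left(-38634\right) \left(- \frac{10}{115761}\right) = \frac{2740}{821} \approx 3.3374$)
$o{\left(K{\left(15,-11 \right)} \right)} - b = -190 - \frac{2740}{821} = - \frac{158730}{821}$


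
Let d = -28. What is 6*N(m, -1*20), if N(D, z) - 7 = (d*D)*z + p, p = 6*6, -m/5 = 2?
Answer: -33342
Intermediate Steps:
m = -10 (m = -5*2 = -10)
p = 36
N(D, z) = 43 - 28*D*z (N(D, z) = 7 + ((-28*D)*z + 36) = 7 + (-28*D*z + 36) = 7 + (36 - 28*D*z) = 43 - 28*D*z)
6*N(m, -1*20) = 6*(43 - 28*(-10)*(-1*20)) = 6*(43 - 28*(-10)*(-20)) = 6*(43 - 5600) = 6*(-5557) = -33342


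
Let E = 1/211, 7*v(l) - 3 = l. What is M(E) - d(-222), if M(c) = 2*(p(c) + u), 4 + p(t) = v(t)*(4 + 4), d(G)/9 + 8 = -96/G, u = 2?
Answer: 3878772/54649 ≈ 70.976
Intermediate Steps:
v(l) = 3/7 + l/7
d(G) = -72 - 864/G (d(G) = -72 + 9*(-96/G) = -72 - 864/G)
p(t) = -4/7 + 8*t/7 (p(t) = -4 + (3/7 + t/7)*(4 + 4) = -4 + (3/7 + t/7)*8 = -4 + (24/7 + 8*t/7) = -4/7 + 8*t/7)
E = 1/211 ≈ 0.0047393
M(c) = 20/7 + 16*c/7 (M(c) = 2*((-4/7 + 8*c/7) + 2) = 2*(10/7 + 8*c/7) = 20/7 + 16*c/7)
M(E) - d(-222) = (20/7 + (16/7)*(1/211)) - (-72 - 864/(-222)) = (20/7 + 16/1477) - (-72 - 864*(-1/222)) = 4236/1477 - (-72 + 144/37) = 4236/1477 - 1*(-2520/37) = 4236/1477 + 2520/37 = 3878772/54649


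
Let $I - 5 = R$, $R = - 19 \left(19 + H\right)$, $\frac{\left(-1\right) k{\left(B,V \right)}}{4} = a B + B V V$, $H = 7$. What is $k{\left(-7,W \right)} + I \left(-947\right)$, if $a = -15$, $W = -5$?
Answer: $463363$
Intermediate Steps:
$k{\left(B,V \right)} = 60 B - 4 B V^{2}$ ($k{\left(B,V \right)} = - 4 \left(- 15 B + B V V\right) = - 4 \left(- 15 B + B V^{2}\right) = 60 B - 4 B V^{2}$)
$R = -494$ ($R = - 19 \left(19 + 7\right) = \left(-19\right) 26 = -494$)
$I = -489$ ($I = 5 - 494 = -489$)
$k{\left(-7,W \right)} + I \left(-947\right) = 4 \left(-7\right) \left(15 - \left(-5\right)^{2}\right) - -463083 = 4 \left(-7\right) \left(15 - 25\right) + 463083 = 4 \left(-7\right) \left(-10\right) + 463083 = 280 + 463083 = 463363$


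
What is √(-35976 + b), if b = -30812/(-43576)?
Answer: I*√4269520277854/10894 ≈ 189.67*I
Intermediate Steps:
b = 7703/10894 (b = -30812*(-1/43576) = 7703/10894 ≈ 0.70709)
√(-35976 + b) = √(-35976 + 7703/10894) = √(-391914841/10894) = I*√4269520277854/10894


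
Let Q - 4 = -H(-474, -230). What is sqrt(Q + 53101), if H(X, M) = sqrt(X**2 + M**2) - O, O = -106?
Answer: sqrt(52999 - 2*sqrt(69394)) ≈ 229.07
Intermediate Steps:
H(X, M) = 106 + sqrt(M**2 + X**2) (H(X, M) = sqrt(X**2 + M**2) - 1*(-106) = sqrt(M**2 + X**2) + 106 = 106 + sqrt(M**2 + X**2))
Q = -102 - 2*sqrt(69394) (Q = 4 - (106 + sqrt((-230)**2 + (-474)**2)) = 4 - (106 + sqrt(52900 + 224676)) = 4 - (106 + sqrt(277576)) = 4 - (106 + 2*sqrt(69394)) = 4 + (-106 - 2*sqrt(69394)) = -102 - 2*sqrt(69394) ≈ -628.85)
sqrt(Q + 53101) = sqrt((-102 - 2*sqrt(69394)) + 53101) = sqrt(52999 - 2*sqrt(69394))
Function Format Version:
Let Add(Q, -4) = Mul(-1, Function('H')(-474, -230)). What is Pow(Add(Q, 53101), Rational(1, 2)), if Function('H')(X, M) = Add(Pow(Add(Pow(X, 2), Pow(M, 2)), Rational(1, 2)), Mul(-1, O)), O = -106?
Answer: Pow(Add(52999, Mul(-2, Pow(69394, Rational(1, 2)))), Rational(1, 2)) ≈ 229.07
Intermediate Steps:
Function('H')(X, M) = Add(106, Pow(Add(Pow(M, 2), Pow(X, 2)), Rational(1, 2))) (Function('H')(X, M) = Add(Pow(Add(Pow(X, 2), Pow(M, 2)), Rational(1, 2)), Mul(-1, -106)) = Add(Pow(Add(Pow(M, 2), Pow(X, 2)), Rational(1, 2)), 106) = Add(106, Pow(Add(Pow(M, 2), Pow(X, 2)), Rational(1, 2))))
Q = Add(-102, Mul(-2, Pow(69394, Rational(1, 2)))) (Q = Add(4, Mul(-1, Add(106, Pow(Add(Pow(-230, 2), Pow(-474, 2)), Rational(1, 2))))) = Add(4, Mul(-1, Add(106, Pow(Add(52900, 224676), Rational(1, 2))))) = Add(4, Mul(-1, Add(106, Pow(277576, Rational(1, 2))))) = Add(4, Mul(-1, Add(106, Mul(2, Pow(69394, Rational(1, 2)))))) = Add(4, Add(-106, Mul(-2, Pow(69394, Rational(1, 2))))) = Add(-102, Mul(-2, Pow(69394, Rational(1, 2)))) ≈ -628.85)
Pow(Add(Q, 53101), Rational(1, 2)) = Pow(Add(Add(-102, Mul(-2, Pow(69394, Rational(1, 2)))), 53101), Rational(1, 2)) = Pow(Add(52999, Mul(-2, Pow(69394, Rational(1, 2)))), Rational(1, 2))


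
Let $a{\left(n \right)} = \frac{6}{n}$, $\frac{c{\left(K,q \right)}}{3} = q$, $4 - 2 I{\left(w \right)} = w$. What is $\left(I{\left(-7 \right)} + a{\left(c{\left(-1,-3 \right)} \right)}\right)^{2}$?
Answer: $\frac{841}{36} \approx 23.361$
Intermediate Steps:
$I{\left(w \right)} = 2 - \frac{w}{2}$
$c{\left(K,q \right)} = 3 q$
$\left(I{\left(-7 \right)} + a{\left(c{\left(-1,-3 \right)} \right)}\right)^{2} = \left(\left(2 - - \frac{7}{2}\right) + \frac{6}{3 \left(-3\right)}\right)^{2} = \left(\left(2 + \frac{7}{2}\right) + \frac{6}{-9}\right)^{2} = \left(\frac{11}{2} + 6 \left(- \frac{1}{9}\right)\right)^{2} = \left(\frac{11}{2} - \frac{2}{3}\right)^{2} = \left(\frac{29}{6}\right)^{2} = \frac{841}{36}$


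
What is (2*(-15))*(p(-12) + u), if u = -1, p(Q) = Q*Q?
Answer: -4290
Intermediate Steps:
p(Q) = Q**2
(2*(-15))*(p(-12) + u) = (2*(-15))*((-12)**2 - 1) = -30*(144 - 1) = -30*143 = -4290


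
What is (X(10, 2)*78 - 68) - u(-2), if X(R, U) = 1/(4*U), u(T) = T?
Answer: -225/4 ≈ -56.250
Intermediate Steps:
X(R, U) = 1/(4*U)
(X(10, 2)*78 - 68) - u(-2) = (((¼)/2)*78 - 68) - 1*(-2) = (((¼)*(½))*78 - 68) + 2 = ((⅛)*78 - 68) + 2 = (39/4 - 68) + 2 = -233/4 + 2 = -225/4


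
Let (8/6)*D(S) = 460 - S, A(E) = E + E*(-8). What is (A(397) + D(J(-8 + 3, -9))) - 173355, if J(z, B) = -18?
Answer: -351551/2 ≈ -1.7578e+5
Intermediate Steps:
A(E) = -7*E (A(E) = E - 8*E = -7*E)
D(S) = 345 - 3*S/4 (D(S) = 3*(460 - S)/4 = 345 - 3*S/4)
(A(397) + D(J(-8 + 3, -9))) - 173355 = (-7*397 + (345 - ¾*(-18))) - 173355 = (-2779 + (345 + 27/2)) - 173355 = (-2779 + 717/2) - 173355 = -4841/2 - 173355 = -351551/2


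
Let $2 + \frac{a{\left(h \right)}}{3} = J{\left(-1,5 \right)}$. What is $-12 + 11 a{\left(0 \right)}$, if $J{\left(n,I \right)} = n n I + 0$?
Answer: $87$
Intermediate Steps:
$J{\left(n,I \right)} = I n^{2}$ ($J{\left(n,I \right)} = n^{2} I + 0 = I n^{2} + 0 = I n^{2}$)
$a{\left(h \right)} = 9$ ($a{\left(h \right)} = -6 + 3 \cdot 5 \left(-1\right)^{2} = -6 + 3 \cdot 5 \cdot 1 = -6 + 3 \cdot 5 = -6 + 15 = 9$)
$-12 + 11 a{\left(0 \right)} = -12 + 11 \cdot 9 = -12 + 99 = 87$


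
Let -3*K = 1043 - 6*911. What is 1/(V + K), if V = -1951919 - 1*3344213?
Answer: -3/15883973 ≈ -1.8887e-7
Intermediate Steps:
K = 4423/3 (K = -(1043 - 6*911)/3 = -(1043 - 5466)/3 = -1/3*(-4423) = 4423/3 ≈ 1474.3)
V = -5296132 (V = -1951919 - 3344213 = -5296132)
1/(V + K) = 1/(-5296132 + 4423/3) = 1/(-15883973/3) = -3/15883973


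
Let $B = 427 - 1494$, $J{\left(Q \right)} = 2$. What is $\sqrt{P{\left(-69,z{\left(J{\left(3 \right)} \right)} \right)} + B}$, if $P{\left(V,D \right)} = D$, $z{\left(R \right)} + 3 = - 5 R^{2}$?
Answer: $i \sqrt{1090} \approx 33.015 i$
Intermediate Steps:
$z{\left(R \right)} = -3 - 5 R^{2}$
$B = -1067$ ($B = 427 - 1494 = -1067$)
$\sqrt{P{\left(-69,z{\left(J{\left(3 \right)} \right)} \right)} + B} = \sqrt{\left(-3 - 5 \cdot 2^{2}\right) - 1067} = \sqrt{\left(-3 - 20\right) - 1067} = \sqrt{-23 - 1067} = \sqrt{-1090} = i \sqrt{1090}$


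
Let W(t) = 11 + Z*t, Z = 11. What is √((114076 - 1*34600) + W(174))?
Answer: √81401 ≈ 285.31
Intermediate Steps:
W(t) = 11 + 11*t
√((114076 - 1*34600) + W(174)) = √((114076 - 1*34600) + (11 + 11*174)) = √((114076 - 34600) + (11 + 1914)) = √(79476 + 1925) = √81401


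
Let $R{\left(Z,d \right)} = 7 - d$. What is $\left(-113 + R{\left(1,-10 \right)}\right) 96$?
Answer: $-9216$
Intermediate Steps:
$\left(-113 + R{\left(1,-10 \right)}\right) 96 = \left(-113 + \left(7 - -10\right)\right) 96 = \left(-113 + \left(7 + 10\right)\right) 96 = \left(-113 + 17\right) 96 = \left(-96\right) 96 = -9216$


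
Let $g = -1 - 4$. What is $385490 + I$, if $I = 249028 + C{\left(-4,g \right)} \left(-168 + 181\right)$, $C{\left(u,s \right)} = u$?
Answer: $634466$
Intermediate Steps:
$g = -5$
$I = 248976$ ($I = 249028 - 4 \left(-168 + 181\right) = 249028 - 52 = 248976$)
$385490 + I = 385490 + 248976 = 634466$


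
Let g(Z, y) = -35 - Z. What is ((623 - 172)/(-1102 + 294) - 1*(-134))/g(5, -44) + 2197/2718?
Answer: -111025219/43922880 ≈ -2.5277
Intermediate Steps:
((623 - 172)/(-1102 + 294) - 1*(-134))/g(5, -44) + 2197/2718 = ((623 - 172)/(-1102 + 294) - 1*(-134))/(-35 - 1*5) + 2197/2718 = (451/(-808) + 134)/(-35 - 5) + 2197*(1/2718) = (451*(-1/808) + 134)/(-40) + 2197/2718 = (-451/808 + 134)*(-1/40) + 2197/2718 = (107821/808)*(-1/40) + 2197/2718 = -107821/32320 + 2197/2718 = -111025219/43922880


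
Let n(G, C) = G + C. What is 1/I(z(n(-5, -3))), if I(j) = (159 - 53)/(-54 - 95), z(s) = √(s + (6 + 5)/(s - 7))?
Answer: -149/106 ≈ -1.4057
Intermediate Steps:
n(G, C) = C + G
z(s) = √(s + 11/(-7 + s))
I(j) = -106/149 (I(j) = 106/(-149) = 106*(-1/149) = -106/149)
1/I(z(n(-5, -3))) = 1/(-106/149) = -149/106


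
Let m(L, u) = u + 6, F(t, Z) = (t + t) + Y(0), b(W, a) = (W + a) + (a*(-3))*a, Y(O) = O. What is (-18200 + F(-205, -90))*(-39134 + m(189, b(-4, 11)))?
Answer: 734797240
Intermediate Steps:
b(W, a) = W + a - 3*a**2 (b(W, a) = (W + a) + (-3*a)*a = (W + a) - 3*a**2 = W + a - 3*a**2)
F(t, Z) = 2*t (F(t, Z) = (t + t) + 0 = 2*t + 0 = 2*t)
m(L, u) = 6 + u
(-18200 + F(-205, -90))*(-39134 + m(189, b(-4, 11))) = (-18200 + 2*(-205))*(-39134 + (6 + (-4 + 11 - 3*11**2))) = (-18200 - 410)*(-39134 + (6 + (-4 + 11 - 3*121))) = -18610*(-39134 + (6 + (-4 + 11 - 363))) = -18610*(-39134 + (6 - 356)) = -18610*(-39134 - 350) = -18610*(-39484) = 734797240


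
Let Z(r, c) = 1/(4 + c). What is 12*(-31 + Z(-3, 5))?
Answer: -1112/3 ≈ -370.67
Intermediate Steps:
12*(-31 + Z(-3, 5)) = 12*(-31 + 1/(4 + 5)) = 12*(-31 + 1/9) = 12*(-31 + ⅑) = 12*(-278/9) = -1112/3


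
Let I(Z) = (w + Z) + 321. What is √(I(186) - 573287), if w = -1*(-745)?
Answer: I*√572035 ≈ 756.33*I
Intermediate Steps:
w = 745
I(Z) = 1066 + Z (I(Z) = (745 + Z) + 321 = 1066 + Z)
√(I(186) - 573287) = √((1066 + 186) - 573287) = √(1252 - 573287) = √(-572035) = I*√572035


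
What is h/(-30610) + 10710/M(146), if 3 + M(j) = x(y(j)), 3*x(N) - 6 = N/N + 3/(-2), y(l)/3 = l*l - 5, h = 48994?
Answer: -140524397/15305 ≈ -9181.6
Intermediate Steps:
y(l) = -15 + 3*l² (y(l) = 3*(l*l - 5) = 3*(l² - 5) = 3*(-5 + l²) = -15 + 3*l²)
x(N) = 11/6 (x(N) = 2 + (N/N + 3/(-2))/3 = 2 + (1 + 3*(-½))/3 = 2 + (1 - 3/2)/3 = 2 + (⅓)*(-½) = 2 - ⅙ = 11/6)
M(j) = -7/6 (M(j) = -3 + 11/6 = -7/6)
h/(-30610) + 10710/M(146) = 48994/(-30610) + 10710/(-7/6) = 48994*(-1/30610) + 10710*(-6/7) = -24497/15305 - 9180 = -140524397/15305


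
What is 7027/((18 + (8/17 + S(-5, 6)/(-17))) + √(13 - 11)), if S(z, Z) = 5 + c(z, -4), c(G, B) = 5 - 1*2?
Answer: 63243/161 - 7027*√2/322 ≈ 361.95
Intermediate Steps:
c(G, B) = 3 (c(G, B) = 5 - 2 = 3)
S(z, Z) = 8 (S(z, Z) = 5 + 3 = 8)
7027/((18 + (8/17 + S(-5, 6)/(-17))) + √(13 - 11)) = 7027/((18 + (8/17 + 8/(-17))) + √(13 - 11)) = 7027/((18 + (8*(1/17) + 8*(-1/17))) + √2) = 7027/((18 + (8/17 - 8/17)) + √2) = 7027/((18 + 0) + √2) = 7027/(18 + √2)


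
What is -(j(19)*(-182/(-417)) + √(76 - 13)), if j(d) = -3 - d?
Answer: 4004/417 - 3*√7 ≈ 1.6647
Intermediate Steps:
-(j(19)*(-182/(-417)) + √(76 - 13)) = -((-3 - 1*19)*(-182/(-417)) + √(76 - 13)) = -((-3 - 19)*(-182*(-1/417)) + √63) = -(-22*182/417 + 3*√7) = -(-4004/417 + 3*√7) = 4004/417 - 3*√7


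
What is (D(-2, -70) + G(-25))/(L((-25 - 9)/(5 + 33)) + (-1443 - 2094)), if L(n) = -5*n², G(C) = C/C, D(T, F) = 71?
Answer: -12996/639151 ≈ -0.020333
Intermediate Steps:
G(C) = 1
(D(-2, -70) + G(-25))/(L((-25 - 9)/(5 + 33)) + (-1443 - 2094)) = (71 + 1)/(-5*(-25 - 9)²/(5 + 33)² + (-1443 - 2094)) = 72/(-5*(-34/38)² - 3537) = 72/(-5*(-34*1/38)² - 3537) = 72/(-5*(-17/19)² - 3537) = 72/(-5*289/361 - 3537) = 72/(-1445/361 - 3537) = 72/(-1278302/361) = 72*(-361/1278302) = -12996/639151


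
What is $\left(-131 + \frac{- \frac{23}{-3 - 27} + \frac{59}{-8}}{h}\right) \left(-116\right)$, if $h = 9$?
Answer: $\frac{4125917}{270} \approx 15281.0$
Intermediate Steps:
$\left(-131 + \frac{- \frac{23}{-3 - 27} + \frac{59}{-8}}{h}\right) \left(-116\right) = \left(-131 + \frac{- \frac{23}{-3 - 27} + \frac{59}{-8}}{9}\right) \left(-116\right) = \left(-131 + \left(- \frac{23}{-30} + 59 \left(- \frac{1}{8}\right)\right) \frac{1}{9}\right) \left(-116\right) = \left(-131 + \left(\left(-23\right) \left(- \frac{1}{30}\right) - \frac{59}{8}\right) \frac{1}{9}\right) \left(-116\right) = \left(-131 + \left(\frac{23}{30} - \frac{59}{8}\right) \frac{1}{9}\right) \left(-116\right) = \left(-131 - \frac{793}{1080}\right) \left(-116\right) = \left(- \frac{142273}{1080}\right) \left(-116\right) = \frac{4125917}{270}$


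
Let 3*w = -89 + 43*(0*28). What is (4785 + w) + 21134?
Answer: 77668/3 ≈ 25889.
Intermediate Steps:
w = -89/3 (w = (-89 + 43*(0*28))/3 = (-89 + 43*0)/3 = (-89 + 0)/3 = (1/3)*(-89) = -89/3 ≈ -29.667)
(4785 + w) + 21134 = (4785 - 89/3) + 21134 = 14266/3 + 21134 = 77668/3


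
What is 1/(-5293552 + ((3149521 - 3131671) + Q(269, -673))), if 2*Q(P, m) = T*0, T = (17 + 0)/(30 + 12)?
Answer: -1/5275702 ≈ -1.8955e-7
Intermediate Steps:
T = 17/42 ≈ 0.40476
Q(P, m) = 0 (Q(P, m) = ((17/42)*0)/2 = (½)*0 = 0)
1/(-5293552 + ((3149521 - 3131671) + Q(269, -673))) = 1/(-5293552 + ((3149521 - 3131671) + 0)) = 1/(-5293552 + (17850 + 0)) = 1/(-5293552 + 17850) = 1/(-5275702) = -1/5275702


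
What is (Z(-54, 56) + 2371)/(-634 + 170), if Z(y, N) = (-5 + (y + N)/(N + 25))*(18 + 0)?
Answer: -20533/4176 ≈ -4.9169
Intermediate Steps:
Z(y, N) = -90 + 18*(N + y)/(25 + N) (Z(y, N) = (-5 + (N + y)/(25 + N))*18 = -90 + 18*(N + y)/(25 + N))
(Z(-54, 56) + 2371)/(-634 + 170) = (18*(-125 - 54 - 4*56)/(25 + 56) + 2371)/(-634 + 170) = (18*(-125 - 54 - 224)/81 + 2371)/(-464) = (18*(1/81)*(-403) + 2371)*(-1/464) = (-806/9 + 2371)*(-1/464) = (20533/9)*(-1/464) = -20533/4176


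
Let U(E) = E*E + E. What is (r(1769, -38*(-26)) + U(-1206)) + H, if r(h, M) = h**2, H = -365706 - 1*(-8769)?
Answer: 4225654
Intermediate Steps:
H = -356937 (H = -365706 + 8769 = -356937)
U(E) = E + E**2 (U(E) = E**2 + E = E + E**2)
(r(1769, -38*(-26)) + U(-1206)) + H = (1769**2 - 1206*(1 - 1206)) - 356937 = (3129361 - 1206*(-1205)) - 356937 = (3129361 + 1453230) - 356937 = 4582591 - 356937 = 4225654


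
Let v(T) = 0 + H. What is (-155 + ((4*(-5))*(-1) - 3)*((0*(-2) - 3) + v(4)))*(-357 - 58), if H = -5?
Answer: 120765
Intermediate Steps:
v(T) = -5 (v(T) = 0 - 5 = -5)
(-155 + ((4*(-5))*(-1) - 3)*((0*(-2) - 3) + v(4)))*(-357 - 58) = (-155 + ((4*(-5))*(-1) - 3)*((0*(-2) - 3) - 5))*(-357 - 58) = (-155 + (-20*(-1) - 3)*((0 - 3) - 5))*(-415) = (-155 + (20 - 3)*(-3 - 5))*(-415) = (-155 + 17*(-8))*(-415) = (-155 - 136)*(-415) = -291*(-415) = 120765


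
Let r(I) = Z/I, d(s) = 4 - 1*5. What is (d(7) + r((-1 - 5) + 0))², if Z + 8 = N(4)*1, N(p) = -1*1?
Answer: ¼ ≈ 0.25000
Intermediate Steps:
N(p) = -1
Z = -9 (Z = -8 - 1*1 = -8 - 1 = -9)
d(s) = -1 (d(s) = 4 - 5 = -1)
r(I) = -9/I
(d(7) + r((-1 - 5) + 0))² = (-1 - 9/((-1 - 5) + 0))² = (-1 - 9/(-6 + 0))² = (-1 - 9/(-6))² = (-1 - 9*(-⅙))² = (-1 + 3/2)² = (½)² = ¼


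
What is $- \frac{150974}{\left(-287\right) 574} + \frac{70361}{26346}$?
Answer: $\frac{7784345711}{2170093674} \approx 3.5871$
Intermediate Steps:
$- \frac{150974}{\left(-287\right) 574} + \frac{70361}{26346} = - \frac{150974}{-164738} + 70361 \cdot \frac{1}{26346} = \left(-150974\right) \left(- \frac{1}{164738}\right) + \frac{70361}{26346} = \frac{75487}{82369} + \frac{70361}{26346} = \frac{7784345711}{2170093674}$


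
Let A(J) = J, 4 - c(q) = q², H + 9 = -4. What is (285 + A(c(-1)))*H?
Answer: -3744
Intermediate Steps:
H = -13 (H = -9 - 4 = -13)
c(q) = 4 - q²
(285 + A(c(-1)))*H = (285 + (4 - 1*(-1)²))*(-13) = (285 + (4 - 1*1))*(-13) = (285 + (4 - 1))*(-13) = (285 + 3)*(-13) = 288*(-13) = -3744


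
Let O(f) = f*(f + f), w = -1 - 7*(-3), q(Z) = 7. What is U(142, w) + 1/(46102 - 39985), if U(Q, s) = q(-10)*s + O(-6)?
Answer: 1296805/6117 ≈ 212.00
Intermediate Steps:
w = 20 (w = -1 + 21 = 20)
O(f) = 2*f² (O(f) = f*(2*f) = 2*f²)
U(Q, s) = 72 + 7*s (U(Q, s) = 7*s + 2*(-6)² = 7*s + 2*36 = 7*s + 72 = 72 + 7*s)
U(142, w) + 1/(46102 - 39985) = (72 + 7*20) + 1/(46102 - 39985) = (72 + 140) + 1/6117 = 212 + 1/6117 = 1296805/6117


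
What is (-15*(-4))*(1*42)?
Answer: 2520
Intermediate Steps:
(-15*(-4))*(1*42) = 60*42 = 2520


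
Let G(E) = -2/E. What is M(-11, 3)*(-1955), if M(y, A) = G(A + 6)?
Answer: 3910/9 ≈ 434.44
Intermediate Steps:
M(y, A) = -2/(6 + A) (M(y, A) = -2/(A + 6) = -2/(6 + A))
M(-11, 3)*(-1955) = -2/(6 + 3)*(-1955) = -2/9*(-1955) = 3910/9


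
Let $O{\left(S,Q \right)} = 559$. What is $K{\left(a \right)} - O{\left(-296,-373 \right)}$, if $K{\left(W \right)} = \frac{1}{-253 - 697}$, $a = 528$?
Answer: $- \frac{531051}{950} \approx -559.0$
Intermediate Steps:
$K{\left(W \right)} = - \frac{1}{950}$ ($K{\left(W \right)} = \frac{1}{-950} = - \frac{1}{950}$)
$K{\left(a \right)} - O{\left(-296,-373 \right)} = - \frac{1}{950} - 559 = - \frac{531051}{950}$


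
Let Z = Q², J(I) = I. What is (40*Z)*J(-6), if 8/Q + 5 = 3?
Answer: -3840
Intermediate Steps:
Q = -4 (Q = 8/(-5 + 3) = 8/(-2) = 8*(-½) = -4)
Z = 16 (Z = (-4)² = 16)
(40*Z)*J(-6) = (40*16)*(-6) = 640*(-6) = -3840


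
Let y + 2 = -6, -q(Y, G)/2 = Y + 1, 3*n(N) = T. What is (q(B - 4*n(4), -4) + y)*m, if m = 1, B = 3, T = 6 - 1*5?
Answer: -40/3 ≈ -13.333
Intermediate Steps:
T = 1 (T = 6 - 5 = 1)
n(N) = ⅓ (n(N) = (⅓)*1 = ⅓)
q(Y, G) = -2 - 2*Y (q(Y, G) = -2*(Y + 1) = -2*(1 + Y) = -2 - 2*Y)
y = -8 (y = -2 - 6 = -8)
(q(B - 4*n(4), -4) + y)*m = ((-2 - 2*(3 - 4*⅓)) - 8)*1 = ((-2 - 2*(3 - 4/3)) - 8)*1 = ((-2 - 2*5/3) - 8)*1 = ((-2 - 10/3) - 8)*1 = (-16/3 - 8)*1 = -40/3*1 = -40/3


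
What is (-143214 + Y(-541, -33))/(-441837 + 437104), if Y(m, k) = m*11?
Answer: 149165/4733 ≈ 31.516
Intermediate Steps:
Y(m, k) = 11*m
(-143214 + Y(-541, -33))/(-441837 + 437104) = (-143214 + 11*(-541))/(-441837 + 437104) = (-143214 - 5951)/(-4733) = -149165*(-1/4733) = 149165/4733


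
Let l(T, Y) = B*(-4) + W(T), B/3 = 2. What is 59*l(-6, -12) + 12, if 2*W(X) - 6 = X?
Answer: -1404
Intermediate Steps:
B = 6 (B = 3*2 = 6)
W(X) = 3 + X/2
l(T, Y) = -21 + T/2 (l(T, Y) = 6*(-4) + (3 + T/2) = -24 + (3 + T/2) = -21 + T/2)
59*l(-6, -12) + 12 = 59*(-21 + (1/2)*(-6)) + 12 = 59*(-21 - 3) + 12 = 59*(-24) + 12 = -1416 + 12 = -1404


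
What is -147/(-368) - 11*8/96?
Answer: -571/1104 ≈ -0.51721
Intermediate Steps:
-147/(-368) - 11*8/96 = -147*(-1/368) - 88*1/96 = 147/368 - 11/12 = -571/1104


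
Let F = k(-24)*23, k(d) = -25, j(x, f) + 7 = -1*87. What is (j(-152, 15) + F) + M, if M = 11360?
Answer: 10691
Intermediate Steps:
j(x, f) = -94 (j(x, f) = -7 - 1*87 = -7 - 87 = -94)
F = -575 (F = -25*23 = -575)
(j(-152, 15) + F) + M = (-94 - 575) + 11360 = -669 + 11360 = 10691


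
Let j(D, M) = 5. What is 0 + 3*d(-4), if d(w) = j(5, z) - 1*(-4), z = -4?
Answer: 27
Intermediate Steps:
d(w) = 9 (d(w) = 5 - 1*(-4) = 5 + 4 = 9)
0 + 3*d(-4) = 0 + 3*9 = 0 + 27 = 27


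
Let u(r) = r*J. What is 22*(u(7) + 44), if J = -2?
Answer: 660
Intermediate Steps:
u(r) = -2*r (u(r) = r*(-2) = -2*r)
22*(u(7) + 44) = 22*(-2*7 + 44) = 22*(-14 + 44) = 22*30 = 660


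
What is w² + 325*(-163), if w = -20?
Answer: -52575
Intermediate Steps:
w² + 325*(-163) = (-20)² + 325*(-163) = 400 - 52975 = -52575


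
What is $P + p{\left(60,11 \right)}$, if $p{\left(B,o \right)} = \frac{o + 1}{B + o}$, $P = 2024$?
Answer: $\frac{143716}{71} \approx 2024.2$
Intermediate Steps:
$p{\left(B,o \right)} = \frac{1 + o}{B + o}$
$P + p{\left(60,11 \right)} = 2024 + \frac{1 + 11}{60 + 11} = 2024 + \frac{1}{71} \cdot 12 = 2024 + \frac{12}{71} = \frac{143716}{71}$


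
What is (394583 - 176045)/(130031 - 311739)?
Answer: -109269/90854 ≈ -1.2027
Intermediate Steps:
(394583 - 176045)/(130031 - 311739) = 218538/(-181708) = 218538*(-1/181708) = -109269/90854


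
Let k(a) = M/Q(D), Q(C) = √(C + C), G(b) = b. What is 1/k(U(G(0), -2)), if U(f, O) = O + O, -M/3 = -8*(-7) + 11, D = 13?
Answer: -√26/201 ≈ -0.025368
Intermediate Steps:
Q(C) = √2*√C (Q(C) = √(2*C) = √2*√C)
M = -201 (M = -3*(-8*(-7) + 11) = -3*(56 + 11) = -3*67 = -201)
U(f, O) = 2*O
k(a) = -201*√26/26
1/k(U(G(0), -2)) = 1/(-201*√26/26) = -√26/201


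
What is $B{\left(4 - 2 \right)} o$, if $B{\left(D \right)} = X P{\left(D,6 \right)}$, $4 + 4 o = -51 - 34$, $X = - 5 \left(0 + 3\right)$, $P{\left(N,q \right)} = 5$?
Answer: $\frac{6675}{4} \approx 1668.8$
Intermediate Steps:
$X = -15$ ($X = \left(-5\right) 3 = -15$)
$o = - \frac{89}{4}$ ($o = -1 + \frac{-51 - 34}{4} = -1 + \frac{1}{4} \left(-85\right) = -1 - \frac{85}{4} = - \frac{89}{4} \approx -22.25$)
$B{\left(D \right)} = -75$ ($B{\left(D \right)} = \left(-15\right) 5 = -75$)
$B{\left(4 - 2 \right)} o = \left(-75\right) \left(- \frac{89}{4}\right) = \frac{6675}{4}$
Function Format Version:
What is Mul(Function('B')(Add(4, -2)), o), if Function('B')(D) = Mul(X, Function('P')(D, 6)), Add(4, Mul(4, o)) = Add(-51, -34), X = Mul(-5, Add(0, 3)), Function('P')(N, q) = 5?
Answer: Rational(6675, 4) ≈ 1668.8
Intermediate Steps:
X = -15 (X = Mul(-5, 3) = -15)
o = Rational(-89, 4) (o = Add(-1, Mul(Rational(1, 4), Add(-51, -34))) = Add(-1, Mul(Rational(1, 4), -85)) = Add(-1, Rational(-85, 4)) = Rational(-89, 4) ≈ -22.250)
Function('B')(D) = -75 (Function('B')(D) = Mul(-15, 5) = -75)
Mul(Function('B')(Add(4, -2)), o) = Mul(-75, Rational(-89, 4)) = Rational(6675, 4)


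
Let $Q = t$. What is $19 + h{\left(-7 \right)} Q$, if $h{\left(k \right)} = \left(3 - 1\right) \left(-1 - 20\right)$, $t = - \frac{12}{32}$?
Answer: $\frac{139}{4} \approx 34.75$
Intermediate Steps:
$t = - \frac{3}{8}$ ($t = \left(-12\right) \frac{1}{32} = - \frac{3}{8} \approx -0.375$)
$Q = - \frac{3}{8} \approx -0.375$
$h{\left(k \right)} = -42$ ($h{\left(k \right)} = 2 \left(-1 - 20\right) = 2 \left(-21\right) = -42$)
$19 + h{\left(-7 \right)} Q = 19 - - \frac{63}{4} = 19 + \frac{63}{4} = \frac{139}{4}$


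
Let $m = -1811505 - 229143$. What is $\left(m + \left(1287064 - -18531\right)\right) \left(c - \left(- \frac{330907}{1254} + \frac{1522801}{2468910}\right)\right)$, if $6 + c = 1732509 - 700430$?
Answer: $- \frac{312243816414974842}{411485} \approx -7.5882 \cdot 10^{11}$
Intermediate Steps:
$c = 1032073$ ($c = -6 + \left(1732509 - 700430\right) = -6 + 1032079 = 1032073$)
$m = -2040648$ ($m = -1811505 - 229143 = -2040648$)
$\left(m + \left(1287064 - -18531\right)\right) \left(c - \left(- \frac{330907}{1254} + \frac{1522801}{2468910}\right)\right) = \left(-2040648 + \left(1287064 - -18531\right)\right) \left(1032073 - \left(- \frac{330907}{1254} + \frac{1522801}{2468910}\right)\right) = \left(-2040648 + \left(1287064 + 18531\right)\right) \left(1032073 - - \frac{22640833581}{86000365}\right) = \left(-2040648 + 1305595\right) \left(1032073 + \left(\frac{330907}{1254} - \frac{1522801}{2468910}\right)\right) = - 735053 \left(1032073 + \frac{22640833581}{86000365}\right) = \left(-735053\right) \frac{88781295540226}{86000365} = - \frac{312243816414974842}{411485}$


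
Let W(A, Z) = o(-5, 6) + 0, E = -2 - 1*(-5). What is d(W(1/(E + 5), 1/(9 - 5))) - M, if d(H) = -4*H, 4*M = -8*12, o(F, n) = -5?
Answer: 44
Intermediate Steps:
E = 3 (E = -2 + 5 = 3)
W(A, Z) = -5 (W(A, Z) = -5 + 0 = -5)
M = -24 (M = (-8*12)/4 = (1/4)*(-96) = -24)
d(W(1/(E + 5), 1/(9 - 5))) - M = -4*(-5) - 1*(-24) = 20 + 24 = 44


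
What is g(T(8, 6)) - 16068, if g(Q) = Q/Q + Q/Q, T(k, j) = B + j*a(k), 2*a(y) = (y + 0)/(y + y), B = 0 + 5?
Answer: -16066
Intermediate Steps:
B = 5
a(y) = 1/4 (a(y) = ((y + 0)/(y + y))/2 = (y/((2*y)))/2 = (y*(1/(2*y)))/2 = (1/2)*(1/2) = 1/4)
T(k, j) = 5 + j/4 (T(k, j) = 5 + j*(1/4) = 5 + j/4)
g(Q) = 2 (g(Q) = 1 + 1 = 2)
g(T(8, 6)) - 16068 = 2 - 16068 = -16066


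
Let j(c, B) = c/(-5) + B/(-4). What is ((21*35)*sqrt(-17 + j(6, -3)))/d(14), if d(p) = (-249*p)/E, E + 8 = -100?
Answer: 189*I*sqrt(1745)/83 ≈ 95.122*I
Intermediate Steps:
E = -108 (E = -8 - 100 = -108)
j(c, B) = -B/4 - c/5 (j(c, B) = c*(-1/5) + B*(-1/4) = -c/5 - B/4 = -B/4 - c/5)
d(p) = 83*p/36 (d(p) = -249*p/(-108) = -249*p*(-1/108) = 83*p/36)
((21*35)*sqrt(-17 + j(6, -3)))/d(14) = ((21*35)*sqrt(-17 + (-1/4*(-3) - 1/5*6)))/(((83/36)*14)) = (735*sqrt(-17 + (3/4 - 6/5)))/(581/18) = (735*sqrt(-17 - 9/20))*(18/581) = (735*sqrt(-349/20))*(18/581) = (735*(I*sqrt(1745)/10))*(18/581) = (147*I*sqrt(1745)/2)*(18/581) = 189*I*sqrt(1745)/83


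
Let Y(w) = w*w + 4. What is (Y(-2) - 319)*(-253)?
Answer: 78683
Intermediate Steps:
Y(w) = 4 + w² (Y(w) = w² + 4 = 4 + w²)
(Y(-2) - 319)*(-253) = ((4 + (-2)²) - 319)*(-253) = ((4 + 4) - 319)*(-253) = (8 - 319)*(-253) = -311*(-253) = 78683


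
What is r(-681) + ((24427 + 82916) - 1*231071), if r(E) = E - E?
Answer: -123728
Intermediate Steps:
r(E) = 0
r(-681) + ((24427 + 82916) - 1*231071) = 0 + ((24427 + 82916) - 1*231071) = 0 + (107343 - 231071) = 0 - 123728 = -123728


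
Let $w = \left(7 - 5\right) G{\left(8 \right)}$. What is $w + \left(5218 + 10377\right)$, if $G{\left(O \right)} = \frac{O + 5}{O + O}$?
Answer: $\frac{124773}{8} \approx 15597.0$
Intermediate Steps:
$G{\left(O \right)} = \frac{5 + O}{2 O}$
$w = \frac{13}{8}$ ($w = \left(7 - 5\right) \frac{5 + 8}{2 \cdot 8} = 2 \cdot \frac{1}{2} \cdot \frac{1}{8} \cdot 13 = 2 \cdot \frac{13}{16} = \frac{13}{8} \approx 1.625$)
$w + \left(5218 + 10377\right) = \frac{13}{8} + \left(5218 + 10377\right) = \frac{13}{8} + 15595 = \frac{124773}{8}$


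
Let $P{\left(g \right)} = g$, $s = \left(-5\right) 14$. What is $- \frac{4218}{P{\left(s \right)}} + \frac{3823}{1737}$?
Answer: $\frac{3797138}{60795} \approx 62.458$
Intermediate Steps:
$s = -70$
$- \frac{4218}{P{\left(s \right)}} + \frac{3823}{1737} = - \frac{4218}{-70} + \frac{3823}{1737} = \left(-4218\right) \left(- \frac{1}{70}\right) + 3823 \cdot \frac{1}{1737} = \frac{2109}{35} + \frac{3823}{1737} = \frac{3797138}{60795}$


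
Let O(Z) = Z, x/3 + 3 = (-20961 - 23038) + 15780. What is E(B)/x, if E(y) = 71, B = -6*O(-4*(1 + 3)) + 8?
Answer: -71/84666 ≈ -0.00083859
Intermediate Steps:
x = -84666 (x = -9 + 3*((-20961 - 23038) + 15780) = -9 + 3*(-43999 + 15780) = -9 + 3*(-28219) = -9 - 84657 = -84666)
B = 104 (B = -(-24)*(1 + 3) + 8 = -(-24)*4 + 8 = -6*(-16) + 8 = 96 + 8 = 104)
E(B)/x = 71/(-84666) = 71*(-1/84666) = -71/84666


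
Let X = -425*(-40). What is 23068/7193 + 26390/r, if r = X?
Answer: 58197927/12228100 ≈ 4.7594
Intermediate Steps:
X = 17000
r = 17000
23068/7193 + 26390/r = 23068/7193 + 26390/17000 = 23068*(1/7193) + 26390*(1/17000) = 23068/7193 + 2639/1700 = 58197927/12228100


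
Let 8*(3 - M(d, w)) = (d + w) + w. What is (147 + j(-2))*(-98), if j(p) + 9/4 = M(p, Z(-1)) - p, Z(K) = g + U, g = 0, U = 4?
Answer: -14602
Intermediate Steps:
Z(K) = 4 (Z(K) = 0 + 4 = 4)
M(d, w) = 3 - w/4 - d/8 (M(d, w) = 3 - ((d + w) + w)/8 = 3 - (d + 2*w)/8 = 3 + (-w/4 - d/8) = 3 - w/4 - d/8)
j(p) = -¼ - 9*p/8 (j(p) = -9/4 + ((3 - ¼*4 - p/8) - p) = -9/4 + ((3 - 1 - p/8) - p) = -9/4 + ((2 - p/8) - p) = -9/4 + (2 - 9*p/8) = -¼ - 9*p/8)
(147 + j(-2))*(-98) = (147 + (-¼ - 9/8*(-2)))*(-98) = (147 + (-¼ + 9/4))*(-98) = (147 + 2)*(-98) = 149*(-98) = -14602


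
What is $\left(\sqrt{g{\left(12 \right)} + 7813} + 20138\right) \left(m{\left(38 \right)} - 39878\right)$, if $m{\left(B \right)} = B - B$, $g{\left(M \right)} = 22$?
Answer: $-803063164 - 39878 \sqrt{7835} \approx -8.0659 \cdot 10^{8}$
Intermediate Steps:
$m{\left(B \right)} = 0$
$\left(\sqrt{g{\left(12 \right)} + 7813} + 20138\right) \left(m{\left(38 \right)} - 39878\right) = \left(\sqrt{22 + 7813} + 20138\right) \left(0 - 39878\right) = \left(\sqrt{7835} + 20138\right) \left(-39878\right) = \left(20138 + \sqrt{7835}\right) \left(-39878\right) = -803063164 - 39878 \sqrt{7835}$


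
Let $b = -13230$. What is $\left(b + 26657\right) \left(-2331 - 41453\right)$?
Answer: $-587887768$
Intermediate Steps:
$\left(b + 26657\right) \left(-2331 - 41453\right) = \left(-13230 + 26657\right) \left(-2331 - 41453\right) = 13427 \left(-43784\right) = -587887768$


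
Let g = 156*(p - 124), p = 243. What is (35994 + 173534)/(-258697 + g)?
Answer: -209528/240133 ≈ -0.87255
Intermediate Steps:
g = 18564 (g = 156*(243 - 124) = 156*119 = 18564)
(35994 + 173534)/(-258697 + g) = (35994 + 173534)/(-258697 + 18564) = 209528/(-240133) = 209528*(-1/240133) = -209528/240133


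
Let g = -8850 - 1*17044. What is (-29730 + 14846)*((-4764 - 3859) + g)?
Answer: 513751028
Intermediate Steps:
g = -25894 (g = -8850 - 17044 = -25894)
(-29730 + 14846)*((-4764 - 3859) + g) = (-29730 + 14846)*((-4764 - 3859) - 25894) = -14884*(-8623 - 25894) = -14884*(-34517) = 513751028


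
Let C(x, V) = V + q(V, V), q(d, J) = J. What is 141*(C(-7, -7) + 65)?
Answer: 7191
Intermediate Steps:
C(x, V) = 2*V (C(x, V) = V + V = 2*V)
141*(C(-7, -7) + 65) = 141*(2*(-7) + 65) = 141*(-14 + 65) = 141*51 = 7191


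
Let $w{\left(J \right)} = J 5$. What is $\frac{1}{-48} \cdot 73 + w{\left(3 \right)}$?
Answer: $\frac{647}{48} \approx 13.479$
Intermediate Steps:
$w{\left(J \right)} = 5 J$
$\frac{1}{-48} \cdot 73 + w{\left(3 \right)} = \frac{1}{-48} \cdot 73 + 5 \cdot 3 = \left(- \frac{1}{48}\right) 73 + 15 = - \frac{73}{48} + 15 = \frac{647}{48}$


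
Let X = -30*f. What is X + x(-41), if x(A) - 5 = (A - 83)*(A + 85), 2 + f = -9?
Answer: -5121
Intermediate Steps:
f = -11 (f = -2 - 9 = -11)
x(A) = 5 + (-83 + A)*(85 + A) (x(A) = 5 + (A - 83)*(A + 85) = 5 + (-83 + A)*(85 + A))
X = 330 (X = -30*(-11) = 330)
X + x(-41) = 330 + (-7050 + (-41)² + 2*(-41)) = 330 + (-7050 + 1681 - 82) = 330 - 5451 = -5121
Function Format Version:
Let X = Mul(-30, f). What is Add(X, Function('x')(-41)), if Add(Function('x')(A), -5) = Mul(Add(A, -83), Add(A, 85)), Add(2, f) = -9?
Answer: -5121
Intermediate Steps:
f = -11 (f = Add(-2, -9) = -11)
Function('x')(A) = Add(5, Mul(Add(-83, A), Add(85, A))) (Function('x')(A) = Add(5, Mul(Add(A, -83), Add(A, 85))) = Add(5, Mul(Add(-83, A), Add(85, A))))
X = 330 (X = Mul(-30, -11) = 330)
Add(X, Function('x')(-41)) = Add(330, Add(-7050, Pow(-41, 2), Mul(2, -41))) = Add(330, Add(-7050, 1681, -82)) = Add(330, -5451) = -5121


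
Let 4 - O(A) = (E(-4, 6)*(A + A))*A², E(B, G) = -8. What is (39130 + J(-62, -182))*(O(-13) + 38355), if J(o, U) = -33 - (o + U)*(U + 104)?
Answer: 64348455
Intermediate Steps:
O(A) = 4 + 16*A³ (O(A) = 4 - (-8*(A + A))*A² = 4 - (-16*A)*A² = 4 - (-16)*A³ = 4 + 16*A³)
J(o, U) = -33 - (104 + U)*(U + o) (J(o, U) = -33 - (U + o)*(104 + U) = -33 - (104 + U)*(U + o))
(39130 + J(-62, -182))*(O(-13) + 38355) = (39130 + (-33 - 1*(-182)² - 104*(-182) - 104*(-62) - 1*(-182)*(-62)))*((4 + 16*(-13)³) + 38355) = (39130 + (-33 - 1*33124 + 18928 + 6448 - 11284))*((4 + 16*(-2197)) + 38355) = (39130 + (-33 - 33124 + 18928 + 6448 - 11284))*((4 - 35152) + 38355) = (39130 - 19065)*(-35148 + 38355) = 20065*3207 = 64348455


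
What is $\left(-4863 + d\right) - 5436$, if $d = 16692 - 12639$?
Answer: $-6246$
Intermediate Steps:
$d = 4053$
$\left(-4863 + d\right) - 5436 = \left(-4863 + 4053\right) - 5436 = -810 - 5436 = -6246$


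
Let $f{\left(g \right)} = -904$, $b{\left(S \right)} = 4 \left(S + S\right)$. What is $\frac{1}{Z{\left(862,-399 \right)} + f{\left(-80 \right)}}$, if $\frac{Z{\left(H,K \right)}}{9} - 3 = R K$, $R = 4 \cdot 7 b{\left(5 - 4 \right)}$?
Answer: $- \frac{1}{805261} \approx -1.2418 \cdot 10^{-6}$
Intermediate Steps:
$b{\left(S \right)} = 8 S$ ($b{\left(S \right)} = 4 \cdot 2 S = 8 S$)
$R = 224$ ($R = 4 \cdot 7 \cdot 8 \left(5 - 4\right) = 28 \cdot 8 \cdot 1 = 28 \cdot 8 = 224$)
$Z{\left(H,K \right)} = 27 + 2016 K$ ($Z{\left(H,K \right)} = 27 + 9 \cdot 224 K = 27 + 2016 K$)
$\frac{1}{Z{\left(862,-399 \right)} + f{\left(-80 \right)}} = \frac{1}{\left(27 + 2016 \left(-399\right)\right) - 904} = \frac{1}{\left(27 - 804384\right) - 904} = \frac{1}{-804357 - 904} = \frac{1}{-805261} = - \frac{1}{805261}$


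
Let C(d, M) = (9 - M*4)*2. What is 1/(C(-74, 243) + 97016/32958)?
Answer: -16479/31690046 ≈ -0.00052001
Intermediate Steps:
C(d, M) = 18 - 8*M (C(d, M) = (9 - 4*M)*2 = 18 - 8*M)
1/(C(-74, 243) + 97016/32958) = 1/((18 - 8*243) + 97016/32958) = 1/((18 - 1944) + 97016*(1/32958)) = 1/(-1926 + 48508/16479) = 1/(-31690046/16479) = -16479/31690046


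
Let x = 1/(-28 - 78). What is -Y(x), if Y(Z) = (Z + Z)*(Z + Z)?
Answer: -1/2809 ≈ -0.00035600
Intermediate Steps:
x = -1/106 (x = 1/(-106) = -1/106 ≈ -0.0094340)
Y(Z) = 4*Z² (Y(Z) = (2*Z)*(2*Z) = 4*Z²)
-Y(x) = -4*(-1/106)² = -4/11236 = -1*1/2809 = -1/2809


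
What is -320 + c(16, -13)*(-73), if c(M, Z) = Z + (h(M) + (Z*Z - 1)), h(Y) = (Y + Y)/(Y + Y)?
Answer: -11708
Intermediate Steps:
h(Y) = 1 (h(Y) = (2*Y)/((2*Y)) = (2*Y)*(1/(2*Y)) = 1)
c(M, Z) = Z + Z**2 (c(M, Z) = Z + (1 + (Z*Z - 1)) = Z + (1 + (Z**2 - 1)) = Z + (1 + (-1 + Z**2)) = Z + Z**2)
-320 + c(16, -13)*(-73) = -320 - 13*(1 - 13)*(-73) = -320 - 13*(-12)*(-73) = -320 + 156*(-73) = -320 - 11388 = -11708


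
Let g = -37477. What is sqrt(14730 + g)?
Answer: 23*I*sqrt(43) ≈ 150.82*I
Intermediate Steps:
sqrt(14730 + g) = sqrt(14730 - 37477) = sqrt(-22747) = 23*I*sqrt(43)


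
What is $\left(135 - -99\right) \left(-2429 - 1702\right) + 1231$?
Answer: $-965423$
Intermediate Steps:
$\left(135 - -99\right) \left(-2429 - 1702\right) + 1231 = \left(135 + \left(-221 + 320\right)\right) \left(-4131\right) + 1231 = \left(135 + 99\right) \left(-4131\right) + 1231 = 234 \left(-4131\right) + 1231 = -966654 + 1231 = -965423$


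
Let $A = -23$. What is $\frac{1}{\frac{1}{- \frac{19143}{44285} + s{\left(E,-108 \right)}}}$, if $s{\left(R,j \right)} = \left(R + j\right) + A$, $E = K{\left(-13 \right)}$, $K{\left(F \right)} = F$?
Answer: $- \frac{6396183}{44285} \approx -144.43$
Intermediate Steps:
$E = -13$
$s{\left(R,j \right)} = -23 + R + j$ ($s{\left(R,j \right)} = \left(R + j\right) - 23 = -23 + R + j$)
$\frac{1}{\frac{1}{- \frac{19143}{44285} + s{\left(E,-108 \right)}}} = \frac{1}{\frac{1}{- \frac{19143}{44285} - 144}} = \frac{1}{\frac{1}{- \frac{6396183}{44285}}} = \frac{1}{- \frac{44285}{6396183}} = - \frac{6396183}{44285}$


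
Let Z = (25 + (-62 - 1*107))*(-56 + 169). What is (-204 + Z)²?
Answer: 271458576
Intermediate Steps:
Z = -16272 (Z = (25 + (-62 - 107))*113 = (25 - 169)*113 = -144*113 = -16272)
(-204 + Z)² = (-204 - 16272)² = (-16476)² = 271458576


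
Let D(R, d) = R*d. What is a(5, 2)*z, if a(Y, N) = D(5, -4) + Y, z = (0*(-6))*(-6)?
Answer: 0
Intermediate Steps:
z = 0 (z = 0*(-6) = 0)
a(Y, N) = -20 + Y (a(Y, N) = 5*(-4) + Y = -20 + Y)
a(5, 2)*z = (-20 + 5)*0 = -15*0 = 0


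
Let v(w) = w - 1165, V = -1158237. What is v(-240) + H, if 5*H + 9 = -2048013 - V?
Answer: -179362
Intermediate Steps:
v(w) = -1165 + w
H = -177957 (H = -9/5 + (-2048013 - 1*(-1158237))/5 = -9/5 + (-2048013 + 1158237)/5 = -9/5 + (1/5)*(-889776) = -9/5 - 889776/5 = -177957)
v(-240) + H = (-1165 - 240) - 177957 = -1405 - 177957 = -179362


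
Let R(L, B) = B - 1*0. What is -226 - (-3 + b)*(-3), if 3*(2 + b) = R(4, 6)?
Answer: -235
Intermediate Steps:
R(L, B) = B (R(L, B) = B + 0 = B)
b = 0 (b = -2 + (⅓)*6 = -2 + 2 = 0)
-226 - (-3 + b)*(-3) = -226 - (-3 + 0)*(-3) = -226 - (-3)*(-3) = -226 - 1*9 = -226 - 9 = -235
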